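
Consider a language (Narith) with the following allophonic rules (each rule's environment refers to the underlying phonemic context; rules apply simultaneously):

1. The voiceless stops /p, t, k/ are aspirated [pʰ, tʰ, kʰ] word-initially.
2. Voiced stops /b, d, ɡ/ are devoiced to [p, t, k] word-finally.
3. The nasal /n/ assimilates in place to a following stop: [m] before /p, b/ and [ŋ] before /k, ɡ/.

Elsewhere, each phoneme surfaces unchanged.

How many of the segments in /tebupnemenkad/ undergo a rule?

Segments that undergo a rule: /t/ → [tʰ] (rule 1); /n/ → [ŋ] (rule 3); /d/ → [t] (rule 2).
All other segments surface unchanged.

3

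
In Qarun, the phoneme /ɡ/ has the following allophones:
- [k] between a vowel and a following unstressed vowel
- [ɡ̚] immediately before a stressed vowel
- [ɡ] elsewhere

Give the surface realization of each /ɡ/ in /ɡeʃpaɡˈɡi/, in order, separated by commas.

[ɡ], [ɡ], [ɡ̚]

Occurrence 1 (position 1): no conditioning environment matches → elsewhere allophone [ɡ].
Occurrence 2 (position 6): no conditioning environment matches → elsewhere allophone [ɡ].
Occurrence 3 (position 7): immediately before a stressed vowel → [ɡ̚].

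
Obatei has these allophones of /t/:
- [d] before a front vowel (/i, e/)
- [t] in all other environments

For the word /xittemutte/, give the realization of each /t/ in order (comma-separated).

Occurrence 1 (position 3): no conditioning environment matches → elsewhere allophone [t].
Occurrence 2 (position 4): before a front vowel (/i, e/) → [d].
Occurrence 3 (position 8): no conditioning environment matches → elsewhere allophone [t].
Occurrence 4 (position 9): before a front vowel (/i, e/) → [d].

[t], [d], [t], [d]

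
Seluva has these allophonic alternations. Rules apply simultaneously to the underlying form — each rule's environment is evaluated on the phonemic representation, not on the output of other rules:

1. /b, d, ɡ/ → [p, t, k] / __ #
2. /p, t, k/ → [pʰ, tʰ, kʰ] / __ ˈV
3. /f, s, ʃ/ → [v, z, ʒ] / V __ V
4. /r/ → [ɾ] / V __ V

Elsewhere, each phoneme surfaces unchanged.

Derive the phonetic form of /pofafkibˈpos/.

/p/ — word-initial; rule 2 does not apply here → [p].
/o/ — not in any rule's target class → [o].
/f/ (between /o/ and /a/) occurs between two vowels → [v] by rule 3.
/a/ (between /f/ and /f/): no rule targets it → [a].
/f/ (between /a/ and /k/) fails the environment for rule 3, so it stays [f].
/k/ — between /f/ and /i/; rule 2 does not apply here → [k].
/i/ stays [i].
/b/ (between /i/ and /p/) is in the target of rule 1 but the environment (word-finally) is not met → [b].
/p/ — between /b/ and /o/, immediately before a stressed vowel — surfaces as [pʰ] (rule 2).
/o/ stays [o].
/s/ (word-final) is in the target of rule 3 but the environment (between two vowels) is not met → [s].

[povafkibˈpʰos]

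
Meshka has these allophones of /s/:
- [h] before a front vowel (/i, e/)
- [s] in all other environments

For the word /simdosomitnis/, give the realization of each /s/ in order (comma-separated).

[h], [s], [s]

Occurrence 1 (position 1): before a front vowel (/i, e/) → [h].
Occurrence 2 (position 6): no conditioning environment matches → elsewhere allophone [s].
Occurrence 3 (position 13): no conditioning environment matches → elsewhere allophone [s].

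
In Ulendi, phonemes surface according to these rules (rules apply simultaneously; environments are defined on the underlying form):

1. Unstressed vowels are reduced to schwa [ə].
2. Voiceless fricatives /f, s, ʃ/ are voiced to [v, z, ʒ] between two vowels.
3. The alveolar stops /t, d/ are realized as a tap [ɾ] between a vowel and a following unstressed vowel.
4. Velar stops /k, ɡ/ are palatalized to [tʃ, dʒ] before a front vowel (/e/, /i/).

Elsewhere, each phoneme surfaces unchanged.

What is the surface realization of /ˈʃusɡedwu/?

[ˈʃusdʒədwə]

/ʃ/ — word-initial; rule 2 does not apply here → [ʃ].
/u/ (between /ʃ/ and /s/): rule 1 targets it, but not in an unstressed syllable → unchanged [u].
/s/ — between /u/ and /ɡ/; rule 2 does not apply here → [s].
/ɡ/ (between /s/ and /e/) occurs before a front vowel → [dʒ] by rule 4.
/e/ — between /ɡ/ and /d/, in an unstressed syllable — surfaces as [ə] (rule 1).
/d/ (between /e/ and /w/): rule 3 targets it, but not between a vowel and a following unstressed vowel → unchanged [d].
/w/ (between /d/ and /u/) is unaffected → [w].
/u/ (word-final) occurs in an unstressed syllable → [ə] by rule 1.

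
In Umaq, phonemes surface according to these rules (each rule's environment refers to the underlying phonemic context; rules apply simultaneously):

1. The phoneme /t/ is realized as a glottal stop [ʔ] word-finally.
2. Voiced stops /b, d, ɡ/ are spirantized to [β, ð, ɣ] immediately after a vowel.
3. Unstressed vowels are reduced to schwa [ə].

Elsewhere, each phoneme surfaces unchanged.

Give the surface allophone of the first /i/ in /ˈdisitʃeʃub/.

[i]

/i/ — between /d/ and /s/; rule 3 does not apply here → [i].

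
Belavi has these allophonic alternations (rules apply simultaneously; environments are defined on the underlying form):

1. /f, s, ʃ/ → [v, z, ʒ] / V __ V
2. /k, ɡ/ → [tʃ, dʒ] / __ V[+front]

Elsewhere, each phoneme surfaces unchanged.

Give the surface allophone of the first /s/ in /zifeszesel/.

[s]

/s/ (between /e/ and /z/) is in the target of rule 1 but the environment (between two vowels) is not met → [s].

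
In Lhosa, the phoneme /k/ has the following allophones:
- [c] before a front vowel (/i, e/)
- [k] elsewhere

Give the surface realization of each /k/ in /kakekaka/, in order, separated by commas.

[k], [c], [k], [k]

Occurrence 1 (position 1): no conditioning environment matches → elsewhere allophone [k].
Occurrence 2 (position 3): before a front vowel → [c].
Occurrence 3 (position 5): no conditioning environment matches → elsewhere allophone [k].
Occurrence 4 (position 7): no conditioning environment matches → elsewhere allophone [k].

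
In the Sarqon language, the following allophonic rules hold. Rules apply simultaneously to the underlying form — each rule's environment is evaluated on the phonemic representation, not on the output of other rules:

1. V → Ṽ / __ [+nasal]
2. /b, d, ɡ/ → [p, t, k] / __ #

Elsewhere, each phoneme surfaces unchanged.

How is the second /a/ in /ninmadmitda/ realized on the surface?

/a/ (word-final): rule 1 targets it, but not before a nasal consonant → unchanged [a].

[a]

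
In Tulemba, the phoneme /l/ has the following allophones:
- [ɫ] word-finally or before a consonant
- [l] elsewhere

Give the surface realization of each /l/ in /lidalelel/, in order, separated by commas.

[l], [l], [l], [ɫ]

Occurrence 1 (position 1): no conditioning environment matches → elsewhere allophone [l].
Occurrence 2 (position 5): no conditioning environment matches → elsewhere allophone [l].
Occurrence 3 (position 7): no conditioning environment matches → elsewhere allophone [l].
Occurrence 4 (position 9): word-finally or before a consonant → [ɫ].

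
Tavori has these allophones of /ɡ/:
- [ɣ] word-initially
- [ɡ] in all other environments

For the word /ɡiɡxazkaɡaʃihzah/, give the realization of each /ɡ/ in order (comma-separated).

[ɣ], [ɡ], [ɡ]

Occurrence 1 (position 1): word-initially → [ɣ].
Occurrence 2 (position 3): no conditioning environment matches → elsewhere allophone [ɡ].
Occurrence 3 (position 9): no conditioning environment matches → elsewhere allophone [ɡ].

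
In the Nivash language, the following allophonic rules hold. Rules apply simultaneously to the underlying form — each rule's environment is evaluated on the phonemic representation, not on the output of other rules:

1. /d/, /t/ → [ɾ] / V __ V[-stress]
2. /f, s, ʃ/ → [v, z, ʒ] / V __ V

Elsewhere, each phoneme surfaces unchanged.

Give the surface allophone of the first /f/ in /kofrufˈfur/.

[f]

/f/ (between /o/ and /r/): rule 2 targets it, but not between two vowels → unchanged [f].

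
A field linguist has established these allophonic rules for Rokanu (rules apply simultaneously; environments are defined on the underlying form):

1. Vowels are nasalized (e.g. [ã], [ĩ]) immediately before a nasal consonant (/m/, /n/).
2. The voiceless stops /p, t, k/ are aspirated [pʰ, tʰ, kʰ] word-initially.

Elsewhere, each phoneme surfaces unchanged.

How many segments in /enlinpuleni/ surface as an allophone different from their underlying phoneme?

Segments that undergo a rule: /e/ → [ẽ] (rule 1); /i/ → [ĩ] (rule 1); /e/ → [ẽ] (rule 1).
All other segments surface unchanged.

3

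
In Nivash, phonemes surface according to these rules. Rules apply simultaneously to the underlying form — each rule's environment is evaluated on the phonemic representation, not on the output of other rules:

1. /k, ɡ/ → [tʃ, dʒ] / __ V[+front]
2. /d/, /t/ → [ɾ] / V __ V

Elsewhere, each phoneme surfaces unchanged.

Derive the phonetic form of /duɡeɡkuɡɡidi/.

[dudʒeɡkuɡdʒiɾi]

/d/ (word-initial) fails the environment for rule 2, so it stays [d].
/u/ (between /d/ and /ɡ/) is unaffected → [u].
/ɡ/ (between /u/ and /e/) occurs before a front vowel → [dʒ] by rule 1.
/e/ (between /ɡ/ and /ɡ/): no rule targets it → [e].
/ɡ/ (between /e/ and /k/) fails the environment for rule 1, so it stays [ɡ].
/k/ — between /ɡ/ and /u/; rule 1 does not apply here → [k].
/u/ (between /k/ and /ɡ/): no rule targets it → [u].
/ɡ/ — between /u/ and /ɡ/; rule 1 does not apply here → [ɡ].
/ɡ/ — between /ɡ/ and /i/, before a front vowel — surfaces as [dʒ] (rule 1).
/i/ (between /ɡ/ and /d/) is unaffected → [i].
/d/ meets the environment for rule 2 (between two vowels) → [ɾ].
/i/ stays [i].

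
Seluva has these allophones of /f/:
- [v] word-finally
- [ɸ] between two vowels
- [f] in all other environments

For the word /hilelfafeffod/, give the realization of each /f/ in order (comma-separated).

[f], [ɸ], [f], [f]

Occurrence 1 (position 6): no conditioning environment matches → elsewhere allophone [f].
Occurrence 2 (position 8): between two vowels → [ɸ].
Occurrence 3 (position 10): no conditioning environment matches → elsewhere allophone [f].
Occurrence 4 (position 11): no conditioning environment matches → elsewhere allophone [f].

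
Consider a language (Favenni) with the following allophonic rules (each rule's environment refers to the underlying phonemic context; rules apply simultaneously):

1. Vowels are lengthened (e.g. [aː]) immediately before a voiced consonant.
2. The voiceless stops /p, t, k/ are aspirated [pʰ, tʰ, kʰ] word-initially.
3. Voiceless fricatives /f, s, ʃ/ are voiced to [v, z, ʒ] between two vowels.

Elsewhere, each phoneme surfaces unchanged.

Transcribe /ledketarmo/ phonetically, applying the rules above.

[leːdketaːrmo]

/l/ — not in any rule's target class → [l].
/e/ (between /l/ and /d/): before a voiced consonant, so rule 1 applies → [eː].
/d/ — not in any rule's target class → [d].
/k/ (between /d/ and /e/) is in the target of rule 2 but the environment (word-initially) is not met → [k].
/e/ (between /k/ and /t/) is in the target of rule 1 but the environment (before a voiced consonant) is not met → [e].
/t/ (between /e/ and /a/) fails the environment for rule 2, so it stays [t].
/a/ meets the environment for rule 1 (before a voiced consonant) → [aː].
/r/ (between /a/ and /m/): no rule targets it → [r].
/m/ — not in any rule's target class → [m].
/o/ (word-final) is in the target of rule 1 but the environment (before a voiced consonant) is not met → [o].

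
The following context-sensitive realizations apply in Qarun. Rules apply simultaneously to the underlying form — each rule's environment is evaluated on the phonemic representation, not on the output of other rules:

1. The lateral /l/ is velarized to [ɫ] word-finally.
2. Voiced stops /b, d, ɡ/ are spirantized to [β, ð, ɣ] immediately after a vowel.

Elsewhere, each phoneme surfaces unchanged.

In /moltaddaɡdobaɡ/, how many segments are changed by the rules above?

Segments that undergo a rule: /d/ → [ð] (rule 2); /ɡ/ → [ɣ] (rule 2); /b/ → [β] (rule 2); /ɡ/ → [ɣ] (rule 2).
All other segments surface unchanged.

4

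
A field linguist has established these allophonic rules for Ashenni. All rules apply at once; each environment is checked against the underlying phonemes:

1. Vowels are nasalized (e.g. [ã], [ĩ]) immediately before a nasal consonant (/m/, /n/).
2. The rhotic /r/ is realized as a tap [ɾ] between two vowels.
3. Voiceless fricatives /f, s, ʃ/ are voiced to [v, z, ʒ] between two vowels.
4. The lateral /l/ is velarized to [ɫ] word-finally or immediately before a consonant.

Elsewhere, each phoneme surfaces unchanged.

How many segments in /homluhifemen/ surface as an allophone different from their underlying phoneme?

Segments that undergo a rule: /o/ → [õ] (rule 1); /f/ → [v] (rule 3); /e/ → [ẽ] (rule 1); /e/ → [ẽ] (rule 1).
All other segments surface unchanged.

4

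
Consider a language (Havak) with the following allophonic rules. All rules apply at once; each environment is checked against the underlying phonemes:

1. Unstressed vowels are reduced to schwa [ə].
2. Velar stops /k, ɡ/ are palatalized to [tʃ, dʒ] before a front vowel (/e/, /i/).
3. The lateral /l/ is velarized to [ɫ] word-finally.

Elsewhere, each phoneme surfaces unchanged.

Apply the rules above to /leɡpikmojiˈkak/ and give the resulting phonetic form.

/l/ — word-initial; rule 3 does not apply here → [l].
/e/ (between /l/ and /ɡ/) occurs in an unstressed syllable → [ə] by rule 1.
/ɡ/ (between /e/ and /p/): rule 2 targets it, but not before a front vowel → unchanged [ɡ].
/p/ (between /ɡ/ and /i/): no rule targets it → [p].
Rule 1 applies to /i/ (between /p/ and /k/: in an unstressed syllable) → [ə].
/k/ (between /i/ and /m/) is in the target of rule 2 but the environment (before a front vowel) is not met → [k].
/m/ — not in any rule's target class → [m].
/o/ (between /m/ and /j/): in an unstressed syllable, so rule 1 applies → [ə].
/j/ (between /o/ and /i/) is unaffected → [j].
/i/ (between /j/ and /k/) occurs in an unstressed syllable → [ə] by rule 1.
/k/ — between /i/ and /a/; rule 2 does not apply here → [k].
/a/ (between /k/ and /k/) fails the environment for rule 1, so it stays [a].
/k/ — word-final; rule 2 does not apply here → [k].

[ləɡpəkməjəˈkak]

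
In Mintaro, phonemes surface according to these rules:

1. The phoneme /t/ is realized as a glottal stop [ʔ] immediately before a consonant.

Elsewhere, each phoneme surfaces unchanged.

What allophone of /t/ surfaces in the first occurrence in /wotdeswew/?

/t/ (between /o/ and /d/) occurs immediately before a consonant → [ʔ] by rule 1.

[ʔ]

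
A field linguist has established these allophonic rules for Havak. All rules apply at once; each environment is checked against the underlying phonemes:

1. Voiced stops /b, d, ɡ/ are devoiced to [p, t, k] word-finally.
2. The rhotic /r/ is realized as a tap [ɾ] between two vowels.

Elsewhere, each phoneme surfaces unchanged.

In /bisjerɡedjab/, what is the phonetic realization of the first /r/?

[r]

/r/ (between /e/ and /ɡ/) fails the environment for rule 2, so it stays [r].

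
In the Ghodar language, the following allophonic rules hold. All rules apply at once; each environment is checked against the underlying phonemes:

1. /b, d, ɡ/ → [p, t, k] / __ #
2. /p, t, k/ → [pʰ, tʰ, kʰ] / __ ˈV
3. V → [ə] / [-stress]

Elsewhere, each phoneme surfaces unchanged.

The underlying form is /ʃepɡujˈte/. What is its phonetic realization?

/ʃ/ — not in any rule's target class → [ʃ].
/e/ meets the environment for rule 3 (in an unstressed syllable) → [ə].
/p/ (between /e/ and /ɡ/) fails the environment for rule 2, so it stays [p].
/ɡ/ — between /p/ and /u/; rule 1 does not apply here → [ɡ].
/u/ meets the environment for rule 3 (in an unstressed syllable) → [ə].
/j/ (between /u/ and /t/): no rule targets it → [j].
Rule 2 applies to /t/ (between /j/ and /e/: immediately before a stressed vowel) → [tʰ].
/e/ (word-final): rule 3 targets it, but not in an unstressed syllable → unchanged [e].

[ʃəpɡəjˈtʰe]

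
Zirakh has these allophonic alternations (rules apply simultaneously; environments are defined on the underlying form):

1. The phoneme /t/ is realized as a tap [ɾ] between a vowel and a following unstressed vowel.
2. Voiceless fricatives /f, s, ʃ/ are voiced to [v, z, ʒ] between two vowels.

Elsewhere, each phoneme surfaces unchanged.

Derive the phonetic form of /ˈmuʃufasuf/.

/m/ — not in any rule's target class → [m].
/u/ stays [u].
/ʃ/ — between /u/ and /u/, between two vowels — surfaces as [ʒ] (rule 2).
/u/ (between /ʃ/ and /f/): no rule targets it → [u].
/f/ (between /u/ and /a/) occurs between two vowels → [v] by rule 2.
/a/ (between /f/ and /s/): no rule targets it → [a].
Rule 2 applies to /s/ (between /a/ and /u/: between two vowels) → [z].
/u/ (between /s/ and /f/) is unaffected → [u].
/f/ (word-final) fails the environment for rule 2, so it stays [f].

[ˈmuʒuvazuf]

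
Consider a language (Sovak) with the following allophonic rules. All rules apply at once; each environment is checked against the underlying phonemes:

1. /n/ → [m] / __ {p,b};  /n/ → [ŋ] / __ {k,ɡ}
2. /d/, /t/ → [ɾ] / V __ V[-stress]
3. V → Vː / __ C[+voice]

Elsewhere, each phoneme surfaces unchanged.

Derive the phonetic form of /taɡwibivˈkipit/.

/t/ — word-initial; rule 2 does not apply here → [t].
/a/ — between /t/ and /ɡ/, before a voiced consonant — surfaces as [aː] (rule 3).
/ɡ/ stays [ɡ].
/w/ — not in any rule's target class → [w].
/i/ (between /w/ and /b/) occurs before a voiced consonant → [iː] by rule 3.
/b/ stays [b].
Rule 3 applies to /i/ (between /b/ and /v/: before a voiced consonant) → [iː].
/v/ (between /i/ and /k/) is unaffected → [v].
/k/ — not in any rule's target class → [k].
/i/ (between /k/ and /p/) is in the target of rule 3 but the environment (before a voiced consonant) is not met → [i].
/p/ (between /i/ and /i/): no rule targets it → [p].
/i/ (between /p/ and /t/) is in the target of rule 3 but the environment (before a voiced consonant) is not met → [i].
/t/ (word-final): rule 2 targets it, but not between a vowel and a following unstressed vowel → unchanged [t].

[taːɡwiːbiːvˈkipit]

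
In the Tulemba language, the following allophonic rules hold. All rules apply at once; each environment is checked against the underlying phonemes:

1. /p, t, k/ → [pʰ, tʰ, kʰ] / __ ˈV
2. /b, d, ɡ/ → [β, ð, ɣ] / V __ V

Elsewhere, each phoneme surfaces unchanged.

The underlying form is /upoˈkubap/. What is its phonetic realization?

[upoˈkʰuβap]

/u/ (word-initial) is unaffected → [u].
/p/ (between /u/ and /o/) is in the target of rule 1 but the environment (immediately before a stressed vowel) is not met → [p].
/o/ (between /p/ and /k/): no rule targets it → [o].
Rule 1 applies to /k/ (between /o/ and /u/: immediately before a stressed vowel) → [kʰ].
/u/ (between /k/ and /b/) is unaffected → [u].
Rule 2 applies to /b/ (between /u/ and /a/: between two vowels) → [β].
/a/ (between /b/ and /p/): no rule targets it → [a].
/p/ (word-final) is in the target of rule 1 but the environment (immediately before a stressed vowel) is not met → [p].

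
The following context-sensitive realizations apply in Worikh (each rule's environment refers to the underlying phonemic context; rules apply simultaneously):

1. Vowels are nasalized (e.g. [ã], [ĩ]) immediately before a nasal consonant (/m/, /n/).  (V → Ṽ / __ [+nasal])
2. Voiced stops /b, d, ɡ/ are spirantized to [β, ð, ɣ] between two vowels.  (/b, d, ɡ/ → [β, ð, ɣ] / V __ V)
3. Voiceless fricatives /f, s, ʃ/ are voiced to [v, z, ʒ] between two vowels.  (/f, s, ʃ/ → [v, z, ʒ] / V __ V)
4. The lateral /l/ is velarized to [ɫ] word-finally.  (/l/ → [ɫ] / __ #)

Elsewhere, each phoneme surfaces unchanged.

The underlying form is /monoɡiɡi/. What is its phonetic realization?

[mõnoɣiɣi]

/m/ — not in any rule's target class → [m].
/o/ — between /m/ and /n/, before a nasal consonant — surfaces as [õ] (rule 1).
/n/ (between /o/ and /o/): no rule targets it → [n].
/o/ — between /n/ and /ɡ/; rule 1 does not apply here → [o].
Rule 2 applies to /ɡ/ (between /o/ and /i/: between two vowels) → [ɣ].
/i/ (between /ɡ/ and /ɡ/) fails the environment for rule 1, so it stays [i].
/ɡ/ (between /i/ and /i/) occurs between two vowels → [ɣ] by rule 2.
/i/ (word-final): rule 1 targets it, but not before a nasal consonant → unchanged [i].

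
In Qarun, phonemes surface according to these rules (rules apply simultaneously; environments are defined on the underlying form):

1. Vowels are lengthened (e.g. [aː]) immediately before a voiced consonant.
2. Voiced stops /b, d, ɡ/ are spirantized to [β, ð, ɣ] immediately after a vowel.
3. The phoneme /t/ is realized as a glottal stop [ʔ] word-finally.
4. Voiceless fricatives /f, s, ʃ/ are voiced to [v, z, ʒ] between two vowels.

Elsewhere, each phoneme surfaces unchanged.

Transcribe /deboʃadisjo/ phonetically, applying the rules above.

/d/ (word-initial) fails the environment for rule 2, so it stays [d].
/e/ (between /d/ and /b/) occurs before a voiced consonant → [eː] by rule 1.
/b/ (between /e/ and /o/): immediately after a vowel, so rule 2 applies → [β].
/o/ (between /b/ and /ʃ/) fails the environment for rule 1, so it stays [o].
/ʃ/ (between /o/ and /a/): between two vowels, so rule 4 applies → [ʒ].
Rule 1 applies to /a/ (between /ʃ/ and /d/: before a voiced consonant) → [aː].
/d/ (between /a/ and /i/) occurs immediately after a vowel → [ð] by rule 2.
/i/ (between /d/ and /s/) fails the environment for rule 1, so it stays [i].
/s/ (between /i/ and /j/) fails the environment for rule 4, so it stays [s].
/o/ (word-final) fails the environment for rule 1, so it stays [o].

[deːβoʒaːðisjo]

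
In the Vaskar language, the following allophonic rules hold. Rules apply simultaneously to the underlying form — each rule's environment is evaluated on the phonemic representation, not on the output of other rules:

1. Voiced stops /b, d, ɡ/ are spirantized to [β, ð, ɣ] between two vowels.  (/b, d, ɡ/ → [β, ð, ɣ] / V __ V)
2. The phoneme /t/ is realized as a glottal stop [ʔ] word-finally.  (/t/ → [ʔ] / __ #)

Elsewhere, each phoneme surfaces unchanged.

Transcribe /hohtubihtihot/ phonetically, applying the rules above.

[hohtuβihtihoʔ]

/h/ (word-initial) is unaffected → [h].
/o/ (between /h/ and /h/) is unaffected → [o].
/h/ — not in any rule's target class → [h].
/t/ (between /h/ and /u/): rule 2 targets it, but not word-finally → unchanged [t].
/u/ (between /t/ and /b/): no rule targets it → [u].
/b/ (between /u/ and /i/): between two vowels, so rule 1 applies → [β].
/i/ — not in any rule's target class → [i].
/h/ (between /i/ and /t/): no rule targets it → [h].
/t/ — between /h/ and /i/; rule 2 does not apply here → [t].
/i/ (between /t/ and /h/): no rule targets it → [i].
/h/ (between /i/ and /o/) is unaffected → [h].
/o/ — not in any rule's target class → [o].
Rule 2 applies to /t/ (word-final: word-finally) → [ʔ].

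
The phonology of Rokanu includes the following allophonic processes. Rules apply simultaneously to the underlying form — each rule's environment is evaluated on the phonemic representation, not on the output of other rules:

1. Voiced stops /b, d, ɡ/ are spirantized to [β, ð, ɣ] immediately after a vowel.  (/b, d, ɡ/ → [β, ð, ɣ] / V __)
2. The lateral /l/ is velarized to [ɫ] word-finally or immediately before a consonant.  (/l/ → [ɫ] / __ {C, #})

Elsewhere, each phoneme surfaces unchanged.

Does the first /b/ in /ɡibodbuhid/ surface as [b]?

/b/ (between /i/ and /o/): immediately after a vowel, so rule 1 applies → [β].
The actual realization is [β], not [b].

No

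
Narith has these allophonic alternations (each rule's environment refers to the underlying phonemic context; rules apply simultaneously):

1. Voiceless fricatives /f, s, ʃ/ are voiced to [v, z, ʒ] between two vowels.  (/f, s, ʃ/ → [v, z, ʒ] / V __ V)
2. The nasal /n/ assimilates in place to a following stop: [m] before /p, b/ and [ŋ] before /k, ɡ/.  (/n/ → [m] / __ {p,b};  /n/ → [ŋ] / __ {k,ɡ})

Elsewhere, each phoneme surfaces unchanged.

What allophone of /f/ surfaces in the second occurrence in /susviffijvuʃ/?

/f/ (between /f/ and /i/): rule 1 targets it, but not between two vowels → unchanged [f].

[f]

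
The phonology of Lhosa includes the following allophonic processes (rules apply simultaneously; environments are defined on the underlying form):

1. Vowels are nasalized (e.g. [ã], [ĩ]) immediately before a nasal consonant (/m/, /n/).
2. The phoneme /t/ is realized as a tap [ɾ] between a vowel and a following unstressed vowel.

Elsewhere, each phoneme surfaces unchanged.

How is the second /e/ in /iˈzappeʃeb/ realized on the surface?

/e/ (between /ʃ/ and /b/) is in the target of rule 1 but the environment (before a nasal consonant) is not met → [e].

[e]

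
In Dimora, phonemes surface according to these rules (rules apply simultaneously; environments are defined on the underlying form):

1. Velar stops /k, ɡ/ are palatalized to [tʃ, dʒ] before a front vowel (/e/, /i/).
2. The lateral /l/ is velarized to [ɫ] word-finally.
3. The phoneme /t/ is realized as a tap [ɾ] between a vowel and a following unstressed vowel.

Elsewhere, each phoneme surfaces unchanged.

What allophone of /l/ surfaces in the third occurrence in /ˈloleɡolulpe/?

[l]

/l/ (between /o/ and /u/) is in the target of rule 2 but the environment (word-finally) is not met → [l].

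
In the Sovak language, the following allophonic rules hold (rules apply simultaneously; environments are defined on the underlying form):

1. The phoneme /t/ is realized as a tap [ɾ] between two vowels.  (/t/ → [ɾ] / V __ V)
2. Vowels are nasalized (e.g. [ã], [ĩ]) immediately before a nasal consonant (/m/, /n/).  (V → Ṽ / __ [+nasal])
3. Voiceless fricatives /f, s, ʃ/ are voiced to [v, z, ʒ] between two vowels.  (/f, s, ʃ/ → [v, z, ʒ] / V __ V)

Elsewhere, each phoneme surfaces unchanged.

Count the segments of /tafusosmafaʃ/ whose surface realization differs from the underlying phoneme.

Segments that undergo a rule: /f/ → [v] (rule 3); /s/ → [z] (rule 3); /f/ → [v] (rule 3).
All other segments surface unchanged.

3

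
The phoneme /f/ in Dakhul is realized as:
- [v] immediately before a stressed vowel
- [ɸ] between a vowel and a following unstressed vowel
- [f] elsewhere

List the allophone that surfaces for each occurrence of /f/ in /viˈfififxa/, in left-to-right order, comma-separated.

Occurrence 1 (position 3): immediately before a stressed vowel → [v].
Occurrence 2 (position 5): between a vowel and a following unstressed vowel → [ɸ].
Occurrence 3 (position 7): no conditioning environment matches → elsewhere allophone [f].

[v], [ɸ], [f]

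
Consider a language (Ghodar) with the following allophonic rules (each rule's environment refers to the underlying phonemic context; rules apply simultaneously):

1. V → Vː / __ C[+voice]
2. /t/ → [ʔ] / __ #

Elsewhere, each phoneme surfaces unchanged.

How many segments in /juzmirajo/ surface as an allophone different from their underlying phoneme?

Segments that undergo a rule: /u/ → [uː] (rule 1); /i/ → [iː] (rule 1); /a/ → [aː] (rule 1).
All other segments surface unchanged.

3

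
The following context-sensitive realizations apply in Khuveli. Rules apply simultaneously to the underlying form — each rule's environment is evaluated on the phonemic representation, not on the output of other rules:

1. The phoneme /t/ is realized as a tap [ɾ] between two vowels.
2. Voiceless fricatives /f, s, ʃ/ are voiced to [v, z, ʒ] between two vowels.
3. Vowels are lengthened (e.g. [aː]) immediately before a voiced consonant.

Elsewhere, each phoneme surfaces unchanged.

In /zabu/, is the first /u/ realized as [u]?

/u/ (word-final): rule 3 targets it, but not before a voiced consonant → unchanged [u].
The actual realization is [u], which matches [u].

Yes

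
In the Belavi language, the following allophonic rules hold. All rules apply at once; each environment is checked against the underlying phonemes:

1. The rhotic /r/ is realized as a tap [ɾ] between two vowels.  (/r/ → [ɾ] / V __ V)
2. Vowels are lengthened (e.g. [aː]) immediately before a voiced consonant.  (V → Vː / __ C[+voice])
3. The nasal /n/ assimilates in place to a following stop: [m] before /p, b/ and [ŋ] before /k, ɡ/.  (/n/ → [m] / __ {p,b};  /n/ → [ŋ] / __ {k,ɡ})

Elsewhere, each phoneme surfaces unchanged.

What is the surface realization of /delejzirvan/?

/e/ (between /d/ and /l/) occurs before a voiced consonant → [eː] by rule 2.
/e/ meets the environment for rule 2 (before a voiced consonant) → [eː].
/i/ meets the environment for rule 2 (before a voiced consonant) → [iː].
/r/ (between /i/ and /v/) fails the environment for rule 1, so it stays [r].
/a/ (between /v/ and /n/) occurs before a voiced consonant → [aː] by rule 2.
/n/ (word-final) is in the target of rule 3 but the environment (before a labial or velar stop) is not met → [n].

[deːleːjziːrvaːn]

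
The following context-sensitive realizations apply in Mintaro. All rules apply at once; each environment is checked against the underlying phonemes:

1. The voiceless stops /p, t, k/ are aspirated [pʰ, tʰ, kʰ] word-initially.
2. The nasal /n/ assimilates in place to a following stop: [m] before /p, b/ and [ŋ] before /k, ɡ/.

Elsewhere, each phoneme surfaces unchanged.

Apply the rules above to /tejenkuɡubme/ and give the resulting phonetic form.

/t/ (word-initial) occurs word-initially → [tʰ] by rule 1.
/e/ (between /t/ and /j/): no rule targets it → [e].
/j/ (between /e/ and /e/) is unaffected → [j].
/e/ — not in any rule's target class → [e].
Rule 2 applies to /n/ (between /e/ and /k/: before a labial or velar stop) → [ŋ].
/k/ — between /n/ and /u/; rule 1 does not apply here → [k].
/u/ — not in any rule's target class → [u].
/ɡ/ stays [ɡ].
/u/ (between /ɡ/ and /b/) is unaffected → [u].
/b/ (between /u/ and /m/): no rule targets it → [b].
/m/ stays [m].
/e/ stays [e].

[tʰejeŋkuɡubme]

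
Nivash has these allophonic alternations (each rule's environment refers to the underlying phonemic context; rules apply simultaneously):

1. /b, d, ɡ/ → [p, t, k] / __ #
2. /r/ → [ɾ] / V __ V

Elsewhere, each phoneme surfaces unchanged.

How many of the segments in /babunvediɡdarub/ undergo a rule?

Segments that undergo a rule: /r/ → [ɾ] (rule 2); /b/ → [p] (rule 1).
All other segments surface unchanged.

2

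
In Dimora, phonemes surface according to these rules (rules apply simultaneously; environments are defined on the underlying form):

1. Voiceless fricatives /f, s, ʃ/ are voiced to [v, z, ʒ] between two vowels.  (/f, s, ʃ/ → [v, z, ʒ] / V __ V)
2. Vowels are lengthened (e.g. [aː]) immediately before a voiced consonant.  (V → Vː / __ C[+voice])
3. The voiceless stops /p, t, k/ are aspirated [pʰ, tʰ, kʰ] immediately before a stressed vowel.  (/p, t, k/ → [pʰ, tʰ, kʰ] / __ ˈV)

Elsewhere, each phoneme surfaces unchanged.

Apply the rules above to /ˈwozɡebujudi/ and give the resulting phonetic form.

[ˈwoːzɡeːbuːjuːdi]

/w/ (word-initial) is unaffected → [w].
/o/ — between /w/ and /z/, before a voiced consonant — surfaces as [oː] (rule 2).
/z/ — not in any rule's target class → [z].
/ɡ/ (between /z/ and /e/): no rule targets it → [ɡ].
Rule 2 applies to /e/ (between /ɡ/ and /b/: before a voiced consonant) → [eː].
/b/ (between /e/ and /u/) is unaffected → [b].
/u/ — between /b/ and /j/, before a voiced consonant — surfaces as [uː] (rule 2).
/j/ (between /u/ and /u/): no rule targets it → [j].
/u/ (between /j/ and /d/) occurs before a voiced consonant → [uː] by rule 2.
/d/ (between /u/ and /i/) is unaffected → [d].
/i/ — word-final; rule 2 does not apply here → [i].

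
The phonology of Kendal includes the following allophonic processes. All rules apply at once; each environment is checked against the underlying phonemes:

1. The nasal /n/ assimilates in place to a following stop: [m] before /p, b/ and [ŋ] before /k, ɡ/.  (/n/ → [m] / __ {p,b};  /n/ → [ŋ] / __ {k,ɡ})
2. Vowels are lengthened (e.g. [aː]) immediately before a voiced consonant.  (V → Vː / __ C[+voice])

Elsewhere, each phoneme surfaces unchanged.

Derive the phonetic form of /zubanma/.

/z/ — not in any rule's target class → [z].
/u/ meets the environment for rule 2 (before a voiced consonant) → [uː].
/b/ (between /u/ and /a/) is unaffected → [b].
/a/ (between /b/ and /n/): before a voiced consonant, so rule 2 applies → [aː].
/n/ (between /a/ and /m/): rule 1 targets it, but not before a labial or velar stop → unchanged [n].
/m/ (between /n/ and /a/) is unaffected → [m].
/a/ — word-final; rule 2 does not apply here → [a].

[zuːbaːnma]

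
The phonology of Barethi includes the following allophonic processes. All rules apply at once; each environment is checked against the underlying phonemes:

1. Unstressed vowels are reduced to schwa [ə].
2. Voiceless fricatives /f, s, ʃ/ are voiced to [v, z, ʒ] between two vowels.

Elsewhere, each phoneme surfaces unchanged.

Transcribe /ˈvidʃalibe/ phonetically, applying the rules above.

[ˈvidʃələbə]

/v/ — not in any rule's target class → [v].
/i/ (between /v/ and /d/): rule 1 targets it, but not in an unstressed syllable → unchanged [i].
/d/ (between /i/ and /ʃ/): no rule targets it → [d].
/ʃ/ (between /d/ and /a/) fails the environment for rule 2, so it stays [ʃ].
/a/ meets the environment for rule 1 (in an unstressed syllable) → [ə].
/l/ stays [l].
/i/ (between /l/ and /b/): in an unstressed syllable, so rule 1 applies → [ə].
/b/ stays [b].
/e/ (word-final) occurs in an unstressed syllable → [ə] by rule 1.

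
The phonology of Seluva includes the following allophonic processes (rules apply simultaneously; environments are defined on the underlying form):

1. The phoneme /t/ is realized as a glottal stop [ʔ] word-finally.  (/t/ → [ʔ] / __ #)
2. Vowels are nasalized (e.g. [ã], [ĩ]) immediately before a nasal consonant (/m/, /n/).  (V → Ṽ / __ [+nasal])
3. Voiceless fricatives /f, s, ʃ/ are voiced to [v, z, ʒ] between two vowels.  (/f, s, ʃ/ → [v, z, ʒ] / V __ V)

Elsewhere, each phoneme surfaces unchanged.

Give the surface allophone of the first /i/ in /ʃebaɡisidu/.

/i/ (between /ɡ/ and /s/) fails the environment for rule 2, so it stays [i].

[i]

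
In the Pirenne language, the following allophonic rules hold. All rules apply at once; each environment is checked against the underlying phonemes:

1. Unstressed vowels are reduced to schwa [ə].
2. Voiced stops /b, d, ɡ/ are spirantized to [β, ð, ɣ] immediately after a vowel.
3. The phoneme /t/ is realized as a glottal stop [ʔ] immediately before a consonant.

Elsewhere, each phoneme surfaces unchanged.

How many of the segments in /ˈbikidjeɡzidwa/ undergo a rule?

7

Segments that undergo a rule: /i/ → [ə] (rule 1); /d/ → [ð] (rule 2); /e/ → [ə] (rule 1); /ɡ/ → [ɣ] (rule 2); /i/ → [ə] (rule 1); /d/ → [ð] (rule 2); /a/ → [ə] (rule 1).
All other segments surface unchanged.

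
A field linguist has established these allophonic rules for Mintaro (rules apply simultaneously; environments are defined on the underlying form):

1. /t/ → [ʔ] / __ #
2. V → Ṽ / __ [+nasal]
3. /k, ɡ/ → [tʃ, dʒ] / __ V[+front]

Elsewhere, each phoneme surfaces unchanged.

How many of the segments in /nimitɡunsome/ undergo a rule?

Segments that undergo a rule: /i/ → [ĩ] (rule 2); /u/ → [ũ] (rule 2); /o/ → [õ] (rule 2).
All other segments surface unchanged.

3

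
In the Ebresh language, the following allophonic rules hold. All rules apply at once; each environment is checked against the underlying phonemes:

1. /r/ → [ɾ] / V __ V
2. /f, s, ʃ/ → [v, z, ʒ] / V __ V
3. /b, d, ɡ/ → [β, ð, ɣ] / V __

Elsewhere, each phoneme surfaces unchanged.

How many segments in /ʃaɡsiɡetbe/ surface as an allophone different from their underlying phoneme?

2

Segments that undergo a rule: /ɡ/ → [ɣ] (rule 3); /ɡ/ → [ɣ] (rule 3).
All other segments surface unchanged.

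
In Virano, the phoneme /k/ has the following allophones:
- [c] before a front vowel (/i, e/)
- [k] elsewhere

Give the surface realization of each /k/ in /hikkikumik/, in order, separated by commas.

Occurrence 1 (position 3): no conditioning environment matches → elsewhere allophone [k].
Occurrence 2 (position 4): before a front vowel → [c].
Occurrence 3 (position 6): no conditioning environment matches → elsewhere allophone [k].
Occurrence 4 (position 10): no conditioning environment matches → elsewhere allophone [k].

[k], [c], [k], [k]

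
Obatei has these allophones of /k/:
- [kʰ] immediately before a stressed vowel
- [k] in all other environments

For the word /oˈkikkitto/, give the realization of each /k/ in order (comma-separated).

Occurrence 1 (position 2): immediately before a stressed vowel → [kʰ].
Occurrence 2 (position 4): no conditioning environment matches → elsewhere allophone [k].
Occurrence 3 (position 5): no conditioning environment matches → elsewhere allophone [k].

[kʰ], [k], [k]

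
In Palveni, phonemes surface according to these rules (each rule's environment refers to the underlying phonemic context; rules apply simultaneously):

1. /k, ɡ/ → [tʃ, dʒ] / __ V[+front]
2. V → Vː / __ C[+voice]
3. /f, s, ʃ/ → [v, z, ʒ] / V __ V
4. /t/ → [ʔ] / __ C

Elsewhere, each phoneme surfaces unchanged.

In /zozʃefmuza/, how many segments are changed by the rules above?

Segments that undergo a rule: /o/ → [oː] (rule 2); /u/ → [uː] (rule 2).
All other segments surface unchanged.

2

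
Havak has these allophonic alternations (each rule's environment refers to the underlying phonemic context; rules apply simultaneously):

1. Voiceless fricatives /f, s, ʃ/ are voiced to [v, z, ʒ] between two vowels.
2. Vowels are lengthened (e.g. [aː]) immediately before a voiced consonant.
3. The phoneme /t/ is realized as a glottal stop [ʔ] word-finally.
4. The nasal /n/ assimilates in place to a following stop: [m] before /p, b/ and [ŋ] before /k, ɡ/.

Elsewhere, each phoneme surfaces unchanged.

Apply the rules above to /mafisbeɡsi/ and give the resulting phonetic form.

/m/ (word-initial) is unaffected → [m].
/a/ (between /m/ and /f/): rule 2 targets it, but not before a voiced consonant → unchanged [a].
/f/ (between /a/ and /i/): between two vowels, so rule 1 applies → [v].
/i/ (between /f/ and /s/): rule 2 targets it, but not before a voiced consonant → unchanged [i].
/s/ (between /i/ and /b/) fails the environment for rule 1, so it stays [s].
/b/ — not in any rule's target class → [b].
/e/ meets the environment for rule 2 (before a voiced consonant) → [eː].
/ɡ/ — not in any rule's target class → [ɡ].
/s/ (between /ɡ/ and /i/) is in the target of rule 1 but the environment (between two vowels) is not met → [s].
/i/ (word-final): rule 2 targets it, but not before a voiced consonant → unchanged [i].

[mavisbeːɡsi]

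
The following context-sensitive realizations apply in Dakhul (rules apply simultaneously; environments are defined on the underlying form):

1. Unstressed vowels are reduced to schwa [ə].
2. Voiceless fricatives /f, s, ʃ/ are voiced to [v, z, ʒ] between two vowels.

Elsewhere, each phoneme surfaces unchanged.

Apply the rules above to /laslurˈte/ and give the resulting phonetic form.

[ləslərˈte]

/l/ (word-initial) is unaffected → [l].
Rule 1 applies to /a/ (between /l/ and /s/: in an unstressed syllable) → [ə].
/s/ (between /a/ and /l/): rule 2 targets it, but not between two vowels → unchanged [s].
/l/ (between /s/ and /u/) is unaffected → [l].
/u/ — between /l/ and /r/, in an unstressed syllable — surfaces as [ə] (rule 1).
/r/ stays [r].
/t/ (between /r/ and /e/): no rule targets it → [t].
/e/ (word-final): rule 1 targets it, but not in an unstressed syllable → unchanged [e].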